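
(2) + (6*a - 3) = 6*a - 1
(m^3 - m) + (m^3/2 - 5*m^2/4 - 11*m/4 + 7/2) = 3*m^3/2 - 5*m^2/4 - 15*m/4 + 7/2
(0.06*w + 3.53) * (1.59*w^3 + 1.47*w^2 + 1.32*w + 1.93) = 0.0954*w^4 + 5.7009*w^3 + 5.2683*w^2 + 4.7754*w + 6.8129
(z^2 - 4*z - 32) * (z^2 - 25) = z^4 - 4*z^3 - 57*z^2 + 100*z + 800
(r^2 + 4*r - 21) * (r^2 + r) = r^4 + 5*r^3 - 17*r^2 - 21*r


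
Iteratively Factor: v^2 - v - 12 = (v - 4)*(v + 3)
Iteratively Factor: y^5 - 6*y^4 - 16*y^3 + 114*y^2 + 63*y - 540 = (y + 3)*(y^4 - 9*y^3 + 11*y^2 + 81*y - 180) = (y - 3)*(y + 3)*(y^3 - 6*y^2 - 7*y + 60) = (y - 4)*(y - 3)*(y + 3)*(y^2 - 2*y - 15) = (y - 4)*(y - 3)*(y + 3)^2*(y - 5)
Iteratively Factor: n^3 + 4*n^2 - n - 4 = (n + 4)*(n^2 - 1) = (n + 1)*(n + 4)*(n - 1)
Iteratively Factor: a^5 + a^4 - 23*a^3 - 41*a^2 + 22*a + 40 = (a + 1)*(a^4 - 23*a^2 - 18*a + 40) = (a - 5)*(a + 1)*(a^3 + 5*a^2 + 2*a - 8) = (a - 5)*(a + 1)*(a + 4)*(a^2 + a - 2) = (a - 5)*(a + 1)*(a + 2)*(a + 4)*(a - 1)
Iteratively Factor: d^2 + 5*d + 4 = (d + 1)*(d + 4)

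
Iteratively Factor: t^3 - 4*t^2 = (t)*(t^2 - 4*t) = t*(t - 4)*(t)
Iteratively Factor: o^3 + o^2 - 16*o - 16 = (o + 1)*(o^2 - 16) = (o - 4)*(o + 1)*(o + 4)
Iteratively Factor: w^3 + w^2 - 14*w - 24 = (w + 3)*(w^2 - 2*w - 8) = (w + 2)*(w + 3)*(w - 4)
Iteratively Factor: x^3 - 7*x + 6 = (x + 3)*(x^2 - 3*x + 2) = (x - 2)*(x + 3)*(x - 1)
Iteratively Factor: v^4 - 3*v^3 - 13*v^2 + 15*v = (v - 5)*(v^3 + 2*v^2 - 3*v) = (v - 5)*(v - 1)*(v^2 + 3*v) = v*(v - 5)*(v - 1)*(v + 3)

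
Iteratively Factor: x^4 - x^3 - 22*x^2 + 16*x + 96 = (x - 3)*(x^3 + 2*x^2 - 16*x - 32) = (x - 4)*(x - 3)*(x^2 + 6*x + 8) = (x - 4)*(x - 3)*(x + 2)*(x + 4)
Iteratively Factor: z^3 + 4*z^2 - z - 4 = (z + 1)*(z^2 + 3*z - 4) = (z - 1)*(z + 1)*(z + 4)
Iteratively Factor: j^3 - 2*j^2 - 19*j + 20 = (j - 1)*(j^2 - j - 20) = (j - 5)*(j - 1)*(j + 4)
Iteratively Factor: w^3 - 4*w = (w + 2)*(w^2 - 2*w) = (w - 2)*(w + 2)*(w)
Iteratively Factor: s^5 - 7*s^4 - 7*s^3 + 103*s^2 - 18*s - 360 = (s - 4)*(s^4 - 3*s^3 - 19*s^2 + 27*s + 90) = (s - 4)*(s + 3)*(s^3 - 6*s^2 - s + 30) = (s - 5)*(s - 4)*(s + 3)*(s^2 - s - 6) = (s - 5)*(s - 4)*(s - 3)*(s + 3)*(s + 2)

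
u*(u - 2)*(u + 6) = u^3 + 4*u^2 - 12*u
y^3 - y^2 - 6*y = y*(y - 3)*(y + 2)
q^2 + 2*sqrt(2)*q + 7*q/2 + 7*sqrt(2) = (q + 7/2)*(q + 2*sqrt(2))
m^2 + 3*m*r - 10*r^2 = (m - 2*r)*(m + 5*r)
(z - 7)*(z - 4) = z^2 - 11*z + 28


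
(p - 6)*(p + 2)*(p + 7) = p^3 + 3*p^2 - 40*p - 84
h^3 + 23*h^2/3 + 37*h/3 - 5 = (h - 1/3)*(h + 3)*(h + 5)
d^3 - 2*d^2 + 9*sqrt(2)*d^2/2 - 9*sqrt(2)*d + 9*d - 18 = (d - 2)*(d + 3*sqrt(2)/2)*(d + 3*sqrt(2))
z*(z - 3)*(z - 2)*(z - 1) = z^4 - 6*z^3 + 11*z^2 - 6*z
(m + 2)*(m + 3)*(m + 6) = m^3 + 11*m^2 + 36*m + 36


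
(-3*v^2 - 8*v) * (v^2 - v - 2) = -3*v^4 - 5*v^3 + 14*v^2 + 16*v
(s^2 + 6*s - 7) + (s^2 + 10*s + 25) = 2*s^2 + 16*s + 18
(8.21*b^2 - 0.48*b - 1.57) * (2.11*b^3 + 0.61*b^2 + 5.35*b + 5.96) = 17.3231*b^5 + 3.9953*b^4 + 40.318*b^3 + 45.4059*b^2 - 11.2603*b - 9.3572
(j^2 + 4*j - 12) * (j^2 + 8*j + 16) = j^4 + 12*j^3 + 36*j^2 - 32*j - 192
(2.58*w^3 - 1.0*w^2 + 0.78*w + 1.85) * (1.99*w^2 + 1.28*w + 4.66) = 5.1342*w^5 + 1.3124*w^4 + 12.295*w^3 + 0.0199000000000003*w^2 + 6.0028*w + 8.621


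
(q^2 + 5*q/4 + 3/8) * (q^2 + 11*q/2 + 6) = q^4 + 27*q^3/4 + 53*q^2/4 + 153*q/16 + 9/4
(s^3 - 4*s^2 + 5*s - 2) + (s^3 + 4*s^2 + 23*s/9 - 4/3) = 2*s^3 + 68*s/9 - 10/3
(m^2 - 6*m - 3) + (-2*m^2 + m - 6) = -m^2 - 5*m - 9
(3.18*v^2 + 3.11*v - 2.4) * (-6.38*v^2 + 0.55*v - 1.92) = -20.2884*v^4 - 18.0928*v^3 + 10.9169*v^2 - 7.2912*v + 4.608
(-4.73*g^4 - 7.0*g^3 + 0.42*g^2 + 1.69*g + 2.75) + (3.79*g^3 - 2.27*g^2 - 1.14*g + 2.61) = -4.73*g^4 - 3.21*g^3 - 1.85*g^2 + 0.55*g + 5.36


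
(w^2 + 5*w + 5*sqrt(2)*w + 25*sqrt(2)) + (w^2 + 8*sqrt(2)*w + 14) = 2*w^2 + 5*w + 13*sqrt(2)*w + 14 + 25*sqrt(2)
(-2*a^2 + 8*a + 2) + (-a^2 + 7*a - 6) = -3*a^2 + 15*a - 4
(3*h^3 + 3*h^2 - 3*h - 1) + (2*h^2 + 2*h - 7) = 3*h^3 + 5*h^2 - h - 8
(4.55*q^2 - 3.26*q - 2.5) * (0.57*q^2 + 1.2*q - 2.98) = 2.5935*q^4 + 3.6018*q^3 - 18.896*q^2 + 6.7148*q + 7.45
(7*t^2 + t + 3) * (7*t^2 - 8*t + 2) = 49*t^4 - 49*t^3 + 27*t^2 - 22*t + 6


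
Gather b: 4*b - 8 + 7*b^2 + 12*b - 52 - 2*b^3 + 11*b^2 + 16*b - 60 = -2*b^3 + 18*b^2 + 32*b - 120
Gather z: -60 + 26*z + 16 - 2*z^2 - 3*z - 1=-2*z^2 + 23*z - 45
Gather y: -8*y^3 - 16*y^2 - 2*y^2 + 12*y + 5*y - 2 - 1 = -8*y^3 - 18*y^2 + 17*y - 3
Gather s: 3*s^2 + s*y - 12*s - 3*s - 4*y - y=3*s^2 + s*(y - 15) - 5*y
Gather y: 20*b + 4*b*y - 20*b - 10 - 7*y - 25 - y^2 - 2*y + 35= -y^2 + y*(4*b - 9)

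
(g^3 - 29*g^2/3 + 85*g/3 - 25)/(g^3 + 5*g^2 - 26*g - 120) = (g^2 - 14*g/3 + 5)/(g^2 + 10*g + 24)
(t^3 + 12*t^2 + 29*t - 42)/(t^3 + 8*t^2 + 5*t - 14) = (t + 6)/(t + 2)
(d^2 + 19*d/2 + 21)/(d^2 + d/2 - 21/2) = (d + 6)/(d - 3)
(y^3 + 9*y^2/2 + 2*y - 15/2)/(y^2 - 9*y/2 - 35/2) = (y^2 + 2*y - 3)/(y - 7)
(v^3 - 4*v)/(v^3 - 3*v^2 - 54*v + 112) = v*(v + 2)/(v^2 - v - 56)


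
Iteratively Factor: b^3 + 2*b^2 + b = (b + 1)*(b^2 + b) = (b + 1)^2*(b)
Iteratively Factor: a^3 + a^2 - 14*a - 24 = (a - 4)*(a^2 + 5*a + 6) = (a - 4)*(a + 2)*(a + 3)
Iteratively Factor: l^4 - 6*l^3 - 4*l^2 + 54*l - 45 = (l - 1)*(l^3 - 5*l^2 - 9*l + 45) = (l - 1)*(l + 3)*(l^2 - 8*l + 15) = (l - 5)*(l - 1)*(l + 3)*(l - 3)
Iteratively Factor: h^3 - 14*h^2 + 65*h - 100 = (h - 5)*(h^2 - 9*h + 20) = (h - 5)^2*(h - 4)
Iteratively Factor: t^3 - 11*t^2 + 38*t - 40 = (t - 4)*(t^2 - 7*t + 10) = (t - 5)*(t - 4)*(t - 2)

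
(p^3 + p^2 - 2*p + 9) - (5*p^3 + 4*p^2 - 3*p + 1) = -4*p^3 - 3*p^2 + p + 8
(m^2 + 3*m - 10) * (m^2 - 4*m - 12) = m^4 - m^3 - 34*m^2 + 4*m + 120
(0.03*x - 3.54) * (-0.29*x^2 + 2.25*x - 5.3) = -0.0087*x^3 + 1.0941*x^2 - 8.124*x + 18.762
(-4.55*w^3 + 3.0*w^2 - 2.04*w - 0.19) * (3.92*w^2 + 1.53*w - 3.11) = -17.836*w^5 + 4.7985*w^4 + 10.7437*w^3 - 13.196*w^2 + 6.0537*w + 0.5909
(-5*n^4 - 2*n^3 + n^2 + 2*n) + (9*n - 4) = -5*n^4 - 2*n^3 + n^2 + 11*n - 4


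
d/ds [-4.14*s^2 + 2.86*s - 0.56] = 2.86 - 8.28*s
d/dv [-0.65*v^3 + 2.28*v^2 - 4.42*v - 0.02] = -1.95*v^2 + 4.56*v - 4.42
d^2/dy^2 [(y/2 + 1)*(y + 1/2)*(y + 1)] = 3*y + 7/2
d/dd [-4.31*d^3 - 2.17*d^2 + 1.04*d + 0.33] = -12.93*d^2 - 4.34*d + 1.04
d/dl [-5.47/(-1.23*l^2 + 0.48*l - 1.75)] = (2.6256 - 13.4562*l)/(1.23*l^2 - 0.48*l + 1.75)^2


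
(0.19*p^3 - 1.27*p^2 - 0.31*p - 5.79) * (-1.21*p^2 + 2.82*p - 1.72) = -0.2299*p^5 + 2.0725*p^4 - 3.5331*p^3 + 8.3161*p^2 - 15.7946*p + 9.9588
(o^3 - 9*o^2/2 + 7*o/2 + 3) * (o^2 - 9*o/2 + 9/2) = o^5 - 9*o^4 + 113*o^3/4 - 33*o^2 + 9*o/4 + 27/2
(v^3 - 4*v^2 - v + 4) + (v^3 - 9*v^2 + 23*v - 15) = 2*v^3 - 13*v^2 + 22*v - 11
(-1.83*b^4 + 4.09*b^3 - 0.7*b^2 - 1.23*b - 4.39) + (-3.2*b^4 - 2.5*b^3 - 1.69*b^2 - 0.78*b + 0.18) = -5.03*b^4 + 1.59*b^3 - 2.39*b^2 - 2.01*b - 4.21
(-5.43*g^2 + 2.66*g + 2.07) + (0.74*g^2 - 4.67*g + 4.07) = -4.69*g^2 - 2.01*g + 6.14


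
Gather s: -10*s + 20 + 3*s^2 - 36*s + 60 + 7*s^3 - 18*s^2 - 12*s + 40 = 7*s^3 - 15*s^2 - 58*s + 120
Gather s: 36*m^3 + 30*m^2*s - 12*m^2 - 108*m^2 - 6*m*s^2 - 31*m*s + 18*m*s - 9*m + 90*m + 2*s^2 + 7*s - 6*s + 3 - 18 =36*m^3 - 120*m^2 + 81*m + s^2*(2 - 6*m) + s*(30*m^2 - 13*m + 1) - 15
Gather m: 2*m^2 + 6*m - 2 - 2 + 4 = 2*m^2 + 6*m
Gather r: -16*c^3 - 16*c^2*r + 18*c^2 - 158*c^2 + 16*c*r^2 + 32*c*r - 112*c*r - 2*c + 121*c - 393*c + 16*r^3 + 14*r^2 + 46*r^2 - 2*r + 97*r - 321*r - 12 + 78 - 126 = -16*c^3 - 140*c^2 - 274*c + 16*r^3 + r^2*(16*c + 60) + r*(-16*c^2 - 80*c - 226) - 60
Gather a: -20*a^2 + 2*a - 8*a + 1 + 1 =-20*a^2 - 6*a + 2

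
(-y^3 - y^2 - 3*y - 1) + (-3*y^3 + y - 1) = -4*y^3 - y^2 - 2*y - 2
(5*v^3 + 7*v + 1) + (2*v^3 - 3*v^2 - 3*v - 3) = 7*v^3 - 3*v^2 + 4*v - 2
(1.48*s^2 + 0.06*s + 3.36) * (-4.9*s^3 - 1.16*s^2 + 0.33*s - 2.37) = -7.252*s^5 - 2.0108*s^4 - 16.0452*s^3 - 7.3854*s^2 + 0.9666*s - 7.9632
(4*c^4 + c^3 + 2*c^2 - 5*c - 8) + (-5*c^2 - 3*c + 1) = 4*c^4 + c^3 - 3*c^2 - 8*c - 7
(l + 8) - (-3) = l + 11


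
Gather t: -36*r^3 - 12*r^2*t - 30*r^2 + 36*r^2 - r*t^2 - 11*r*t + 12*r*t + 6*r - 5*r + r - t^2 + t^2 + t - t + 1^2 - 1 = -36*r^3 + 6*r^2 - r*t^2 + 2*r + t*(-12*r^2 + r)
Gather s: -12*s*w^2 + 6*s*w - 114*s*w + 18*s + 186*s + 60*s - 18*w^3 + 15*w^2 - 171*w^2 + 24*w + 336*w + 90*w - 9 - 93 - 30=s*(-12*w^2 - 108*w + 264) - 18*w^3 - 156*w^2 + 450*w - 132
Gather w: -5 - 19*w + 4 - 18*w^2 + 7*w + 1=-18*w^2 - 12*w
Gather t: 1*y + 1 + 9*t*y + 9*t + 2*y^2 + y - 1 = t*(9*y + 9) + 2*y^2 + 2*y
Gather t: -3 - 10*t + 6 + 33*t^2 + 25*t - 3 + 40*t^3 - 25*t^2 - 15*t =40*t^3 + 8*t^2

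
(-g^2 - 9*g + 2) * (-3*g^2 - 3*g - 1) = 3*g^4 + 30*g^3 + 22*g^2 + 3*g - 2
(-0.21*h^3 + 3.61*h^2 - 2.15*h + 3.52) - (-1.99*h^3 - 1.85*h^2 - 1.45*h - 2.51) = 1.78*h^3 + 5.46*h^2 - 0.7*h + 6.03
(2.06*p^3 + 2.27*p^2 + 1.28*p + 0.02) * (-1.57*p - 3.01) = -3.2342*p^4 - 9.7645*p^3 - 8.8423*p^2 - 3.8842*p - 0.0602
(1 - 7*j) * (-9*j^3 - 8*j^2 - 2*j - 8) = 63*j^4 + 47*j^3 + 6*j^2 + 54*j - 8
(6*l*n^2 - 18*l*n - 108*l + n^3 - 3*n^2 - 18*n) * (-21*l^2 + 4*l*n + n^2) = -126*l^3*n^2 + 378*l^3*n + 2268*l^3 + 3*l^2*n^3 - 9*l^2*n^2 - 54*l^2*n + 10*l*n^4 - 30*l*n^3 - 180*l*n^2 + n^5 - 3*n^4 - 18*n^3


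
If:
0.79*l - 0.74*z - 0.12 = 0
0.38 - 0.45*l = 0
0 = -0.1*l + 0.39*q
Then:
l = 0.84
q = 0.22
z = 0.74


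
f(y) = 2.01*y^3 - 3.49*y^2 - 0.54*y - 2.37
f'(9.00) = 425.07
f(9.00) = 1175.37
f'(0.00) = -0.54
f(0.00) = -2.37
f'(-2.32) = 48.11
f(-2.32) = -45.00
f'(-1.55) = 24.77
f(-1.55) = -17.40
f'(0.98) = -1.59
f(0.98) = -4.36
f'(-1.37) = 20.34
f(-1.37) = -13.35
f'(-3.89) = 117.86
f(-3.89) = -171.40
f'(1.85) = 7.18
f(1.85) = -2.59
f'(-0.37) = 2.87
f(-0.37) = -2.75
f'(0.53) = -2.55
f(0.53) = -3.34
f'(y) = 6.03*y^2 - 6.98*y - 0.54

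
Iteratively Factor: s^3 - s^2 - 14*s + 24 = (s - 2)*(s^2 + s - 12) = (s - 3)*(s - 2)*(s + 4)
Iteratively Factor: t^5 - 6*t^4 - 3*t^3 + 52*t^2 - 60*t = (t - 2)*(t^4 - 4*t^3 - 11*t^2 + 30*t) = (t - 5)*(t - 2)*(t^3 + t^2 - 6*t) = (t - 5)*(t - 2)^2*(t^2 + 3*t) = t*(t - 5)*(t - 2)^2*(t + 3)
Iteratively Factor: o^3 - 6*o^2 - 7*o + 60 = (o + 3)*(o^2 - 9*o + 20) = (o - 5)*(o + 3)*(o - 4)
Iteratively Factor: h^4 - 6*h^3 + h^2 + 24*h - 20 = (h - 5)*(h^3 - h^2 - 4*h + 4) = (h - 5)*(h - 1)*(h^2 - 4) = (h - 5)*(h - 1)*(h + 2)*(h - 2)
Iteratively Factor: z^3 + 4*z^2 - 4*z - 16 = (z + 4)*(z^2 - 4) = (z - 2)*(z + 4)*(z + 2)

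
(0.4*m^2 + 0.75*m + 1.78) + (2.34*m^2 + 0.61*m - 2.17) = 2.74*m^2 + 1.36*m - 0.39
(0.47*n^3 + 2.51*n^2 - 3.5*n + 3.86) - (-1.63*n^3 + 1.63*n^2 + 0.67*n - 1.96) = 2.1*n^3 + 0.88*n^2 - 4.17*n + 5.82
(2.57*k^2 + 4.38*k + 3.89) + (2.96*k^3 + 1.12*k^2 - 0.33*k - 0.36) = 2.96*k^3 + 3.69*k^2 + 4.05*k + 3.53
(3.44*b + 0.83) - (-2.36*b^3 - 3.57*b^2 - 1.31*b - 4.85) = 2.36*b^3 + 3.57*b^2 + 4.75*b + 5.68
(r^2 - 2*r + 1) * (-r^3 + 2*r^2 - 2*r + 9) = -r^5 + 4*r^4 - 7*r^3 + 15*r^2 - 20*r + 9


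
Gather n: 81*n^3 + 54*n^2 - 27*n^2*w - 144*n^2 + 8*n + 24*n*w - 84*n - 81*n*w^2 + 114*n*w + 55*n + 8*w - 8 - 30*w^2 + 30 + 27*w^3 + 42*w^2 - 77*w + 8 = 81*n^3 + n^2*(-27*w - 90) + n*(-81*w^2 + 138*w - 21) + 27*w^3 + 12*w^2 - 69*w + 30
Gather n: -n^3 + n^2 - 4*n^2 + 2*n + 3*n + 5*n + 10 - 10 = -n^3 - 3*n^2 + 10*n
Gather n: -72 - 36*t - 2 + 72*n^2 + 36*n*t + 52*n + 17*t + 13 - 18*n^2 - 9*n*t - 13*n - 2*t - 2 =54*n^2 + n*(27*t + 39) - 21*t - 63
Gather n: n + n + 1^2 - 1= 2*n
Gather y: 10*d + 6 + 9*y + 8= 10*d + 9*y + 14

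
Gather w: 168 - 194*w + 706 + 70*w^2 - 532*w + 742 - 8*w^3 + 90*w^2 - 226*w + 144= -8*w^3 + 160*w^2 - 952*w + 1760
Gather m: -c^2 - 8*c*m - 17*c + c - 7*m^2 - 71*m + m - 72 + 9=-c^2 - 16*c - 7*m^2 + m*(-8*c - 70) - 63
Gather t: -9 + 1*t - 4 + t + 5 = 2*t - 8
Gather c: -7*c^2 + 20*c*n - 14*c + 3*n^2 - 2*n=-7*c^2 + c*(20*n - 14) + 3*n^2 - 2*n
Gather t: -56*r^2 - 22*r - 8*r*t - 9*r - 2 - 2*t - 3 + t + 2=-56*r^2 - 31*r + t*(-8*r - 1) - 3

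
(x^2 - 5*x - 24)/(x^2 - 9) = (x - 8)/(x - 3)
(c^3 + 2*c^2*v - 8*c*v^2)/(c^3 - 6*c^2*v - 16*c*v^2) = (-c^2 - 2*c*v + 8*v^2)/(-c^2 + 6*c*v + 16*v^2)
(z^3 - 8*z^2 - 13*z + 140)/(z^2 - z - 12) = (-z^3 + 8*z^2 + 13*z - 140)/(-z^2 + z + 12)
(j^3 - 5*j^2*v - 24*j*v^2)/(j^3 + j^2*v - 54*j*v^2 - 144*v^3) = j/(j + 6*v)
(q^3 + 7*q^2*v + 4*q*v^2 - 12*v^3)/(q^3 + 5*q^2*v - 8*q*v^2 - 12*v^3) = (q^2 + q*v - 2*v^2)/(q^2 - q*v - 2*v^2)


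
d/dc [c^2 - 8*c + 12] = 2*c - 8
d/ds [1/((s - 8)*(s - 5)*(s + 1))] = (-(s - 8)*(s - 5) - (s - 8)*(s + 1) - (s - 5)*(s + 1))/((s - 8)^2*(s - 5)^2*(s + 1)^2)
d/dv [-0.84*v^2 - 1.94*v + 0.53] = -1.68*v - 1.94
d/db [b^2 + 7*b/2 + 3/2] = 2*b + 7/2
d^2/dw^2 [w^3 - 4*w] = 6*w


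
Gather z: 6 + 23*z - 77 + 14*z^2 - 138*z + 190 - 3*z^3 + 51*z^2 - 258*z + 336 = -3*z^3 + 65*z^2 - 373*z + 455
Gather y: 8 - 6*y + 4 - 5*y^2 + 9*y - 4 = -5*y^2 + 3*y + 8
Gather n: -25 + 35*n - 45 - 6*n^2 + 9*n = -6*n^2 + 44*n - 70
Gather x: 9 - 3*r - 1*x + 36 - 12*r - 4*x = -15*r - 5*x + 45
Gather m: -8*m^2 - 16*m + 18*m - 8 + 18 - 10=-8*m^2 + 2*m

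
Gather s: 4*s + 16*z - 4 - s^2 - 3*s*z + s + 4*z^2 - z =-s^2 + s*(5 - 3*z) + 4*z^2 + 15*z - 4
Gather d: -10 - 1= -11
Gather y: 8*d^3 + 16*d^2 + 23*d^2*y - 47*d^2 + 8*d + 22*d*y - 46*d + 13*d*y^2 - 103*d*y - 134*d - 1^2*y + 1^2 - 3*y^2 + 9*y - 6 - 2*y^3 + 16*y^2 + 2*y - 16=8*d^3 - 31*d^2 - 172*d - 2*y^3 + y^2*(13*d + 13) + y*(23*d^2 - 81*d + 10) - 21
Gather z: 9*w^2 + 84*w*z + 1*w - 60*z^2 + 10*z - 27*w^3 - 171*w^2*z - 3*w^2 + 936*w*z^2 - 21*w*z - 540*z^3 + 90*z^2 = -27*w^3 + 6*w^2 + w - 540*z^3 + z^2*(936*w + 30) + z*(-171*w^2 + 63*w + 10)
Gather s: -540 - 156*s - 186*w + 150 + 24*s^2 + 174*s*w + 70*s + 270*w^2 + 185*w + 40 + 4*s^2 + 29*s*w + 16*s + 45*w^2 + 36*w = 28*s^2 + s*(203*w - 70) + 315*w^2 + 35*w - 350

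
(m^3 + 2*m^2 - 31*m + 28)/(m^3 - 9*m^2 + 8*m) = (m^2 + 3*m - 28)/(m*(m - 8))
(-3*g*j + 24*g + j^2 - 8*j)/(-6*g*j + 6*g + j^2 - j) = (3*g*j - 24*g - j^2 + 8*j)/(6*g*j - 6*g - j^2 + j)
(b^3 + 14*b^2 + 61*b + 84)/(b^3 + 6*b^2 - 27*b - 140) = (b + 3)/(b - 5)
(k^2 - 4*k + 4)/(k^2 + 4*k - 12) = (k - 2)/(k + 6)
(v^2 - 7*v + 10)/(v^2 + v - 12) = (v^2 - 7*v + 10)/(v^2 + v - 12)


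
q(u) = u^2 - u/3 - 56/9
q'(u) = 2*u - 1/3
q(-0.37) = -5.96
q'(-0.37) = -1.07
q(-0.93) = -5.05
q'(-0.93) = -2.19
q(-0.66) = -5.57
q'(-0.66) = -1.65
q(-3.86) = 9.96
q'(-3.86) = -8.05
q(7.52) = 47.82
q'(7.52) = 14.71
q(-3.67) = 8.47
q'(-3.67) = -7.67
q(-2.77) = 2.37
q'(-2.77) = -5.87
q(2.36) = -1.44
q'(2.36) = 4.39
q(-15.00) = 223.78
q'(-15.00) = -30.33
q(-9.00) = 77.78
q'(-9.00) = -18.33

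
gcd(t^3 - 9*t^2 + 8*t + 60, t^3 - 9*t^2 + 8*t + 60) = t^3 - 9*t^2 + 8*t + 60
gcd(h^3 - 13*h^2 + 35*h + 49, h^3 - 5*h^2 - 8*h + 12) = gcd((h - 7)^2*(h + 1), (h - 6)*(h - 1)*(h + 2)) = 1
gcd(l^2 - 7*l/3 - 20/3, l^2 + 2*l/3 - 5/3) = l + 5/3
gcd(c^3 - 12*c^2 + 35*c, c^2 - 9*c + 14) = c - 7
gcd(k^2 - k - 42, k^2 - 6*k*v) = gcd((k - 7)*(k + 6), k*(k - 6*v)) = 1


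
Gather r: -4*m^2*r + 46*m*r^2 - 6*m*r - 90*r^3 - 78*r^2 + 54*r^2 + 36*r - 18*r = -90*r^3 + r^2*(46*m - 24) + r*(-4*m^2 - 6*m + 18)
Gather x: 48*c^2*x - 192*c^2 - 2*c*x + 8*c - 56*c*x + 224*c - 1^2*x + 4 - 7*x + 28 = -192*c^2 + 232*c + x*(48*c^2 - 58*c - 8) + 32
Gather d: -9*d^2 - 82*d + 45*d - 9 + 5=-9*d^2 - 37*d - 4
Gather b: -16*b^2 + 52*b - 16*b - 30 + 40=-16*b^2 + 36*b + 10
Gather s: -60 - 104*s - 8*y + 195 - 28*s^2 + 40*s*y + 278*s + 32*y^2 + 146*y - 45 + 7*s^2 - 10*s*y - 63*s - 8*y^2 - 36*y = -21*s^2 + s*(30*y + 111) + 24*y^2 + 102*y + 90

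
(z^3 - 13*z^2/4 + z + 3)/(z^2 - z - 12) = (-z^3 + 13*z^2/4 - z - 3)/(-z^2 + z + 12)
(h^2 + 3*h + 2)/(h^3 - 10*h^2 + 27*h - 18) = (h^2 + 3*h + 2)/(h^3 - 10*h^2 + 27*h - 18)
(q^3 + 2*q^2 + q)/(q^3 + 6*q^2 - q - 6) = q*(q + 1)/(q^2 + 5*q - 6)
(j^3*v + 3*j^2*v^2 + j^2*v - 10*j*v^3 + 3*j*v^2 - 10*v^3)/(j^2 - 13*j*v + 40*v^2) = v*(j^3 + 3*j^2*v + j^2 - 10*j*v^2 + 3*j*v - 10*v^2)/(j^2 - 13*j*v + 40*v^2)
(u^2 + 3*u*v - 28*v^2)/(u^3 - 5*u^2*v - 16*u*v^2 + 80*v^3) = (u + 7*v)/(u^2 - u*v - 20*v^2)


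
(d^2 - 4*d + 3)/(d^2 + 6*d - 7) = (d - 3)/(d + 7)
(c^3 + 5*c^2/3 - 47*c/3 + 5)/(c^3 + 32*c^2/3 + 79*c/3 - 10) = (c - 3)/(c + 6)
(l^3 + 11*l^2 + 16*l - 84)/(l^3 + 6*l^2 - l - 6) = (l^2 + 5*l - 14)/(l^2 - 1)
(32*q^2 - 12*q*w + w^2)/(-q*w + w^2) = (-32*q^2 + 12*q*w - w^2)/(w*(q - w))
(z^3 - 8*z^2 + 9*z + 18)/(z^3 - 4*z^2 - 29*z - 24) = (z^2 - 9*z + 18)/(z^2 - 5*z - 24)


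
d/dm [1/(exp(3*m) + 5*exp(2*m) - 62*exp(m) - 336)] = (-3*exp(2*m) - 10*exp(m) + 62)*exp(m)/(exp(3*m) + 5*exp(2*m) - 62*exp(m) - 336)^2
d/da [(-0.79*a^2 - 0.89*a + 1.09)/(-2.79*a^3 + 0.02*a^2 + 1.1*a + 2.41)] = (-2.2041*a^4 - 4.9662*a^3 + 8.2721*a^2 - 3.8514*a - 3.3439)/(7.7841*a^6 - 0.1116*a^5 - 6.1376*a^4 - 13.4038*a^3 + 1.3064*a^2 + 5.302*a + 5.8081)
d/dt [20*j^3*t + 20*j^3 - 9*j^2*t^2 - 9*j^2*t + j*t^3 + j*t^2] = j*(20*j^2 - 18*j*t - 9*j + 3*t^2 + 2*t)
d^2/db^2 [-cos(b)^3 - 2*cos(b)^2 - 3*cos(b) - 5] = 15*cos(b)/4 + 4*cos(2*b) + 9*cos(3*b)/4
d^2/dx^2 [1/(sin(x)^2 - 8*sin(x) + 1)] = 2*(-2*sin(x)^4 + 12*sin(x)^3 - 27*sin(x)^2 - 28*sin(x) + 63)/(sin(x)^2 - 8*sin(x) + 1)^3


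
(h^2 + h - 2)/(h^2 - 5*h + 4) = (h + 2)/(h - 4)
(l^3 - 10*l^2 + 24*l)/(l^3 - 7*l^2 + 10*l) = (l^2 - 10*l + 24)/(l^2 - 7*l + 10)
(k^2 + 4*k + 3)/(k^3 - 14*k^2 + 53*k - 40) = (k^2 + 4*k + 3)/(k^3 - 14*k^2 + 53*k - 40)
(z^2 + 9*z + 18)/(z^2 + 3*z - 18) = (z + 3)/(z - 3)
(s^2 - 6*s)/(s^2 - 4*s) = (s - 6)/(s - 4)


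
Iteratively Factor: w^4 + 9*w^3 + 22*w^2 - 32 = (w - 1)*(w^3 + 10*w^2 + 32*w + 32) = (w - 1)*(w + 4)*(w^2 + 6*w + 8) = (w - 1)*(w + 2)*(w + 4)*(w + 4)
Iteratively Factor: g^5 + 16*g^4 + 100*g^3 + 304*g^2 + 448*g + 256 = (g + 4)*(g^4 + 12*g^3 + 52*g^2 + 96*g + 64) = (g + 4)^2*(g^3 + 8*g^2 + 20*g + 16) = (g + 2)*(g + 4)^2*(g^2 + 6*g + 8) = (g + 2)*(g + 4)^3*(g + 2)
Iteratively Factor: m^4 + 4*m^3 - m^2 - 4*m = (m - 1)*(m^3 + 5*m^2 + 4*m) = (m - 1)*(m + 1)*(m^2 + 4*m) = m*(m - 1)*(m + 1)*(m + 4)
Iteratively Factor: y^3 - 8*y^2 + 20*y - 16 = (y - 2)*(y^2 - 6*y + 8) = (y - 2)^2*(y - 4)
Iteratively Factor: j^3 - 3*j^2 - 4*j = (j - 4)*(j^2 + j) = j*(j - 4)*(j + 1)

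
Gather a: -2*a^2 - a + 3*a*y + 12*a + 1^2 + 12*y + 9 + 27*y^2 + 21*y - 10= -2*a^2 + a*(3*y + 11) + 27*y^2 + 33*y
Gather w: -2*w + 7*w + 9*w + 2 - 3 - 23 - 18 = 14*w - 42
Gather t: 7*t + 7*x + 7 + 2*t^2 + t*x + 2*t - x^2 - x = 2*t^2 + t*(x + 9) - x^2 + 6*x + 7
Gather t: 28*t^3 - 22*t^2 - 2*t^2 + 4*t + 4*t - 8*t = 28*t^3 - 24*t^2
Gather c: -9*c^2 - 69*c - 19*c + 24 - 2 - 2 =-9*c^2 - 88*c + 20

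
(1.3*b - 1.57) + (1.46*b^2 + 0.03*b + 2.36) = 1.46*b^2 + 1.33*b + 0.79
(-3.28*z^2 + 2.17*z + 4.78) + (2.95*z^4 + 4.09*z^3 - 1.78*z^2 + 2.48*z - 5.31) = 2.95*z^4 + 4.09*z^3 - 5.06*z^2 + 4.65*z - 0.529999999999999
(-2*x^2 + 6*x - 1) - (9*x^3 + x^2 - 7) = -9*x^3 - 3*x^2 + 6*x + 6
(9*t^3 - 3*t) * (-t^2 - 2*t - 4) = -9*t^5 - 18*t^4 - 33*t^3 + 6*t^2 + 12*t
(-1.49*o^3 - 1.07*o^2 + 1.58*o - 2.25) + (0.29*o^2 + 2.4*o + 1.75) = -1.49*o^3 - 0.78*o^2 + 3.98*o - 0.5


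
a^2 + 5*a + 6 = (a + 2)*(a + 3)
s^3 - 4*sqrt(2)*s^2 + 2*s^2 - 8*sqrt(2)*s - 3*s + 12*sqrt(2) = (s - 1)*(s + 3)*(s - 4*sqrt(2))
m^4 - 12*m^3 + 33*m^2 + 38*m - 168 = (m - 7)*(m - 4)*(m - 3)*(m + 2)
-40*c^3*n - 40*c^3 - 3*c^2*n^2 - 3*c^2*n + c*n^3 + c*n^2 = (-8*c + n)*(5*c + n)*(c*n + c)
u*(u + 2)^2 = u^3 + 4*u^2 + 4*u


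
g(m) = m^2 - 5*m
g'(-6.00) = -17.00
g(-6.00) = 66.00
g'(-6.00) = -17.00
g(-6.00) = 66.00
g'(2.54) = 0.08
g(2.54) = -6.25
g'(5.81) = 6.62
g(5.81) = 4.71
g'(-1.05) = -7.10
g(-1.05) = 6.35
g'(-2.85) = -10.70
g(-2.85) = 22.37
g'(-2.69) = -10.38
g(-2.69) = 20.69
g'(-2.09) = -9.18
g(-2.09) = 14.82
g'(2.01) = -0.98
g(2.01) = -6.01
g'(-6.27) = -17.54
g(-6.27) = 70.66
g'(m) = 2*m - 5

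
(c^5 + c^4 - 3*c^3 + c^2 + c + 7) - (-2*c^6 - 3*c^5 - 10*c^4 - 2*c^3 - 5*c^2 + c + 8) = 2*c^6 + 4*c^5 + 11*c^4 - c^3 + 6*c^2 - 1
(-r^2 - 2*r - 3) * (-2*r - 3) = 2*r^3 + 7*r^2 + 12*r + 9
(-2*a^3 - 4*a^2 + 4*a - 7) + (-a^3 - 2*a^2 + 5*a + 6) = -3*a^3 - 6*a^2 + 9*a - 1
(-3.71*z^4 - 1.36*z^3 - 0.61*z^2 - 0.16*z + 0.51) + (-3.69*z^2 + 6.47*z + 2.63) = -3.71*z^4 - 1.36*z^3 - 4.3*z^2 + 6.31*z + 3.14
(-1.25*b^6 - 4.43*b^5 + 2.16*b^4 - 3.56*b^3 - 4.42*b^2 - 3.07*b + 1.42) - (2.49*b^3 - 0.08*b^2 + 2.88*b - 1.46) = -1.25*b^6 - 4.43*b^5 + 2.16*b^4 - 6.05*b^3 - 4.34*b^2 - 5.95*b + 2.88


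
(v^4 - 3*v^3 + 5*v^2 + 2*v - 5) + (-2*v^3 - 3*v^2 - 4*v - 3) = v^4 - 5*v^3 + 2*v^2 - 2*v - 8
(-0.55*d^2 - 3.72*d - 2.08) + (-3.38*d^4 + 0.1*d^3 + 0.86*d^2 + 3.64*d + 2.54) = -3.38*d^4 + 0.1*d^3 + 0.31*d^2 - 0.0800000000000001*d + 0.46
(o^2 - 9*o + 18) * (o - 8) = o^3 - 17*o^2 + 90*o - 144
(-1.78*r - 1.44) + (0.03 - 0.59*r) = -2.37*r - 1.41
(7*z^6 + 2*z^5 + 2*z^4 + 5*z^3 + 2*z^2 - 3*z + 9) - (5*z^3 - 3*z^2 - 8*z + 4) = 7*z^6 + 2*z^5 + 2*z^4 + 5*z^2 + 5*z + 5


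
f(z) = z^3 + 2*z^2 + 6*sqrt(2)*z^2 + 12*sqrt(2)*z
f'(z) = 3*z^2 + 4*z + 12*sqrt(2)*z + 12*sqrt(2)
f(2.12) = 92.63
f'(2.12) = 74.91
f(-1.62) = -4.23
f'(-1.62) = -9.13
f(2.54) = 127.14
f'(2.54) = 89.59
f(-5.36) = 56.29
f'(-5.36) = -9.24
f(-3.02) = 16.84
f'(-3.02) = -19.00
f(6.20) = 746.60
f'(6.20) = 262.31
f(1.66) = 61.64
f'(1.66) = 60.05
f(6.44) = 811.24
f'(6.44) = 276.44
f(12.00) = 3441.53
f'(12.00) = 700.62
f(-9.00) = -32.43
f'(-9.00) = 71.24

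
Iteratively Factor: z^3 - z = (z + 1)*(z^2 - z) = (z - 1)*(z + 1)*(z)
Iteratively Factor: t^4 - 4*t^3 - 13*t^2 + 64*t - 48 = (t - 3)*(t^3 - t^2 - 16*t + 16) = (t - 3)*(t - 1)*(t^2 - 16) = (t - 4)*(t - 3)*(t - 1)*(t + 4)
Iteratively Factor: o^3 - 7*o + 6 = (o + 3)*(o^2 - 3*o + 2) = (o - 1)*(o + 3)*(o - 2)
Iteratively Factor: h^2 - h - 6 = (h - 3)*(h + 2)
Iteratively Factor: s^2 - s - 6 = (s - 3)*(s + 2)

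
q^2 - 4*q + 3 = (q - 3)*(q - 1)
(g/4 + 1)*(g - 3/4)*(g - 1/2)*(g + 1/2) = g^4/4 + 13*g^3/16 - 13*g^2/16 - 13*g/64 + 3/16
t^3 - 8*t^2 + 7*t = t*(t - 7)*(t - 1)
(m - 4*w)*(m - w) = m^2 - 5*m*w + 4*w^2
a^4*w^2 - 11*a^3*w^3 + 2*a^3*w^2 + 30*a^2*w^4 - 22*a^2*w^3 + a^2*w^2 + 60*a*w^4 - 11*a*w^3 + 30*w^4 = (a - 6*w)*(a - 5*w)*(a*w + w)^2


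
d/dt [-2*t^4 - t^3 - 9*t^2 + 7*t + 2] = -8*t^3 - 3*t^2 - 18*t + 7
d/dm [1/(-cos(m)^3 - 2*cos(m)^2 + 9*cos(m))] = (-3*cos(m)^2 - 4*cos(m) + 9)*sin(m)/((cos(m)^2 + 2*cos(m) - 9)^2*cos(m)^2)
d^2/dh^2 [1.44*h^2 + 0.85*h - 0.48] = 2.88000000000000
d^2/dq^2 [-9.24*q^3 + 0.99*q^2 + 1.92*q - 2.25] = 1.98 - 55.44*q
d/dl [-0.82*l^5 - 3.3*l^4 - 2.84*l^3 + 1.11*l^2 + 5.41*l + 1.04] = -4.1*l^4 - 13.2*l^3 - 8.52*l^2 + 2.22*l + 5.41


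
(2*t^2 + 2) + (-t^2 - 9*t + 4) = t^2 - 9*t + 6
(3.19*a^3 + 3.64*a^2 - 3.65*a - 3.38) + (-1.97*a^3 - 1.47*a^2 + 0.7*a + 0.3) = 1.22*a^3 + 2.17*a^2 - 2.95*a - 3.08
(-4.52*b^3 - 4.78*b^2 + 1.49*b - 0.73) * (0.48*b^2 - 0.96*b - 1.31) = -2.1696*b^5 + 2.0448*b^4 + 11.2252*b^3 + 4.481*b^2 - 1.2511*b + 0.9563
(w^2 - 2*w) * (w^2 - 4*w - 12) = w^4 - 6*w^3 - 4*w^2 + 24*w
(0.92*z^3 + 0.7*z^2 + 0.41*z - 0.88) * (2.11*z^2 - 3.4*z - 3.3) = 1.9412*z^5 - 1.651*z^4 - 4.5509*z^3 - 5.5608*z^2 + 1.639*z + 2.904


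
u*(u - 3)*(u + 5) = u^3 + 2*u^2 - 15*u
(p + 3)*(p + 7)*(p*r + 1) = p^3*r + 10*p^2*r + p^2 + 21*p*r + 10*p + 21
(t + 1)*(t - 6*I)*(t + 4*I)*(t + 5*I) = t^4 + t^3 + 3*I*t^3 + 34*t^2 + 3*I*t^2 + 34*t + 120*I*t + 120*I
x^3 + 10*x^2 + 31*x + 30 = (x + 2)*(x + 3)*(x + 5)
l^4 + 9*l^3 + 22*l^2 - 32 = (l - 1)*(l + 2)*(l + 4)^2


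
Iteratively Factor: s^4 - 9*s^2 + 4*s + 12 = (s - 2)*(s^3 + 2*s^2 - 5*s - 6) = (s - 2)*(s + 3)*(s^2 - s - 2) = (s - 2)*(s + 1)*(s + 3)*(s - 2)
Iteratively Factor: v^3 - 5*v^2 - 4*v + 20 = (v - 2)*(v^2 - 3*v - 10) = (v - 2)*(v + 2)*(v - 5)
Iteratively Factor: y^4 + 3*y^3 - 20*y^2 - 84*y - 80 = (y - 5)*(y^3 + 8*y^2 + 20*y + 16) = (y - 5)*(y + 2)*(y^2 + 6*y + 8) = (y - 5)*(y + 2)^2*(y + 4)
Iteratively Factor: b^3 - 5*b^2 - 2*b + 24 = (b - 3)*(b^2 - 2*b - 8) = (b - 3)*(b + 2)*(b - 4)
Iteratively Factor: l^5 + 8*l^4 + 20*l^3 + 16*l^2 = (l)*(l^4 + 8*l^3 + 20*l^2 + 16*l) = l*(l + 4)*(l^3 + 4*l^2 + 4*l) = l*(l + 2)*(l + 4)*(l^2 + 2*l) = l^2*(l + 2)*(l + 4)*(l + 2)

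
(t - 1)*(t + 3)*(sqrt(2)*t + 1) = sqrt(2)*t^3 + t^2 + 2*sqrt(2)*t^2 - 3*sqrt(2)*t + 2*t - 3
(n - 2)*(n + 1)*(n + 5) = n^3 + 4*n^2 - 7*n - 10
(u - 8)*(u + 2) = u^2 - 6*u - 16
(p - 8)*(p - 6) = p^2 - 14*p + 48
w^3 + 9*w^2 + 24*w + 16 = (w + 1)*(w + 4)^2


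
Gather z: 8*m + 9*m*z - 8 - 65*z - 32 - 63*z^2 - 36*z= 8*m - 63*z^2 + z*(9*m - 101) - 40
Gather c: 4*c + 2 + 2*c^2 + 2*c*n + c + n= 2*c^2 + c*(2*n + 5) + n + 2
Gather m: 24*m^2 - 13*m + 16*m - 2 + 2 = 24*m^2 + 3*m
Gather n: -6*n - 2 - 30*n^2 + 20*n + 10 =-30*n^2 + 14*n + 8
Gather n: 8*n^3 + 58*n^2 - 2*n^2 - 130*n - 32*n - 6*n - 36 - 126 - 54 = 8*n^3 + 56*n^2 - 168*n - 216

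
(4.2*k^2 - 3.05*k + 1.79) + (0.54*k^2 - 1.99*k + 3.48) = 4.74*k^2 - 5.04*k + 5.27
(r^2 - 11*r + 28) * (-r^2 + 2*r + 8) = -r^4 + 13*r^3 - 42*r^2 - 32*r + 224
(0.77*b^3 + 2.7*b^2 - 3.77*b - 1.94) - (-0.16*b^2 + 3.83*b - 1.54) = 0.77*b^3 + 2.86*b^2 - 7.6*b - 0.4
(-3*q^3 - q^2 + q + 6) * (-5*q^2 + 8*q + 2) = 15*q^5 - 19*q^4 - 19*q^3 - 24*q^2 + 50*q + 12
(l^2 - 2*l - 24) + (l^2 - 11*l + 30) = 2*l^2 - 13*l + 6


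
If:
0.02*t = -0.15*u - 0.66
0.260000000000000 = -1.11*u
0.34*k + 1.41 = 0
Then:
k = -4.15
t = -31.24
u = -0.23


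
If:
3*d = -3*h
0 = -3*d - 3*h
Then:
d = -h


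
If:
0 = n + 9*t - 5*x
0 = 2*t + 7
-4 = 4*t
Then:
No Solution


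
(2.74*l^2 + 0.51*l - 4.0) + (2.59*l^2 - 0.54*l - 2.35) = 5.33*l^2 - 0.03*l - 6.35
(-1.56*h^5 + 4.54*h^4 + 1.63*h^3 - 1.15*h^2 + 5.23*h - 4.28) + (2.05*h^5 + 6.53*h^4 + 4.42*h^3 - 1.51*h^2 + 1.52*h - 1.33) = 0.49*h^5 + 11.07*h^4 + 6.05*h^3 - 2.66*h^2 + 6.75*h - 5.61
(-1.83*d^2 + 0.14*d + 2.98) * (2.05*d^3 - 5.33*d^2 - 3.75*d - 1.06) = -3.7515*d^5 + 10.0409*d^4 + 12.2253*d^3 - 14.4686*d^2 - 11.3234*d - 3.1588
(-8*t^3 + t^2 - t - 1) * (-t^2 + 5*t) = 8*t^5 - 41*t^4 + 6*t^3 - 4*t^2 - 5*t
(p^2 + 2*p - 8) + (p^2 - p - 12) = 2*p^2 + p - 20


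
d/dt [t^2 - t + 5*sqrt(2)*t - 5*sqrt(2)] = 2*t - 1 + 5*sqrt(2)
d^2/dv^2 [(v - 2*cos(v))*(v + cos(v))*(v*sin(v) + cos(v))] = -v^3*sin(v) + 2*v^2*sin(2*v) + 5*v^2*cos(v) + 5*v*sin(v)/2 + 9*v*sin(3*v)/2 - 2*v*cos(2*v) + sin(2*v) + 5*cos(v)/2 + 3*cos(3*v)/2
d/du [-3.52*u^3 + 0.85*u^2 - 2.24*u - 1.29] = -10.56*u^2 + 1.7*u - 2.24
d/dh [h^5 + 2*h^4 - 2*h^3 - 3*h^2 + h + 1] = 5*h^4 + 8*h^3 - 6*h^2 - 6*h + 1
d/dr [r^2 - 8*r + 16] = 2*r - 8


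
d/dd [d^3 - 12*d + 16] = 3*d^2 - 12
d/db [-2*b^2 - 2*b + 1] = -4*b - 2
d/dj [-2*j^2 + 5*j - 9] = 5 - 4*j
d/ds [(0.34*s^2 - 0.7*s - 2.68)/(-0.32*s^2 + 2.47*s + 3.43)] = (0.6158*s^2 + 0.6172*s + 4.2186)/(0.1024*s^4 - 1.5808*s^3 + 3.9057*s^2 + 16.9442*s + 11.7649)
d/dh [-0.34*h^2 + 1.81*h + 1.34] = 1.81 - 0.68*h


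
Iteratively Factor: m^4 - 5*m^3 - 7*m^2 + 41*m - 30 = (m + 3)*(m^3 - 8*m^2 + 17*m - 10) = (m - 5)*(m + 3)*(m^2 - 3*m + 2) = (m - 5)*(m - 2)*(m + 3)*(m - 1)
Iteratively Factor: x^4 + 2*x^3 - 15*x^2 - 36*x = (x - 4)*(x^3 + 6*x^2 + 9*x) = (x - 4)*(x + 3)*(x^2 + 3*x) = (x - 4)*(x + 3)^2*(x)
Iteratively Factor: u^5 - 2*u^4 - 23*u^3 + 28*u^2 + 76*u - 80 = (u + 4)*(u^4 - 6*u^3 + u^2 + 24*u - 20) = (u - 1)*(u + 4)*(u^3 - 5*u^2 - 4*u + 20) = (u - 1)*(u + 2)*(u + 4)*(u^2 - 7*u + 10) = (u - 2)*(u - 1)*(u + 2)*(u + 4)*(u - 5)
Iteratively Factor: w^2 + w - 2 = (w - 1)*(w + 2)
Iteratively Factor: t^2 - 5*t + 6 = (t - 3)*(t - 2)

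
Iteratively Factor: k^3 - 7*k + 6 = (k - 1)*(k^2 + k - 6) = (k - 2)*(k - 1)*(k + 3)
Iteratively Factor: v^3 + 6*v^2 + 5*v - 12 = (v - 1)*(v^2 + 7*v + 12) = (v - 1)*(v + 4)*(v + 3)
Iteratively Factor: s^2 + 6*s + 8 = (s + 2)*(s + 4)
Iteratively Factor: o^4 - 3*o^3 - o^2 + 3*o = (o)*(o^3 - 3*o^2 - o + 3) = o*(o - 1)*(o^2 - 2*o - 3) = o*(o - 3)*(o - 1)*(o + 1)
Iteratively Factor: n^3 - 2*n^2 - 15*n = (n - 5)*(n^2 + 3*n) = n*(n - 5)*(n + 3)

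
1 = 1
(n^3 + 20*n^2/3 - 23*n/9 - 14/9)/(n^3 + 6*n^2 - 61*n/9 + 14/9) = (3*n + 1)/(3*n - 1)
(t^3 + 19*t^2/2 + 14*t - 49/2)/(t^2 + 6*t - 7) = t + 7/2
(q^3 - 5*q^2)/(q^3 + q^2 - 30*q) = q/(q + 6)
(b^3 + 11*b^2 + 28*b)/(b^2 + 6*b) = (b^2 + 11*b + 28)/(b + 6)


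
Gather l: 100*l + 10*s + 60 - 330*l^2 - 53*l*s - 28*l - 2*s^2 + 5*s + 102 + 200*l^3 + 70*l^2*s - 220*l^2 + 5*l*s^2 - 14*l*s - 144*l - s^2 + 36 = 200*l^3 + l^2*(70*s - 550) + l*(5*s^2 - 67*s - 72) - 3*s^2 + 15*s + 198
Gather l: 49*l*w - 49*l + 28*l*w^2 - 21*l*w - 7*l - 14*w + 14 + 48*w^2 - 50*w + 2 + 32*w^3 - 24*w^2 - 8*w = l*(28*w^2 + 28*w - 56) + 32*w^3 + 24*w^2 - 72*w + 16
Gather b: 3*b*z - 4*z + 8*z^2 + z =3*b*z + 8*z^2 - 3*z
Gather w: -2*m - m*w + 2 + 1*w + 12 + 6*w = -2*m + w*(7 - m) + 14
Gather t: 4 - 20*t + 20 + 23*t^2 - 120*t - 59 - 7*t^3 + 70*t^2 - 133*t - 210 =-7*t^3 + 93*t^2 - 273*t - 245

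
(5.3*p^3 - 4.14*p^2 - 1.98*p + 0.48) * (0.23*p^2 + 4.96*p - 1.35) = 1.219*p^5 + 25.3358*p^4 - 28.1448*p^3 - 4.1214*p^2 + 5.0538*p - 0.648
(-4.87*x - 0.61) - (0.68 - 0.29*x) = -4.58*x - 1.29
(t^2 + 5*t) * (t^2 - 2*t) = t^4 + 3*t^3 - 10*t^2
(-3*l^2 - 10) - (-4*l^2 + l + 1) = l^2 - l - 11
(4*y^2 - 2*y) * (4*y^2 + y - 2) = 16*y^4 - 4*y^3 - 10*y^2 + 4*y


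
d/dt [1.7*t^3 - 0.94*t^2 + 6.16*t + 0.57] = 5.1*t^2 - 1.88*t + 6.16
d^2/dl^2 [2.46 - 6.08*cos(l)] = 6.08*cos(l)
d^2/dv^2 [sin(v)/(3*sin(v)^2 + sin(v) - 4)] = (-81*(1 - cos(2*v))^2/4 - 137*sin(v)/2 + 3*sin(3*v)/2 - 6*cos(2*v) + 9*cos(4*v) - 11)/((sin(v) - 1)^2*(3*sin(v) + 4)^3)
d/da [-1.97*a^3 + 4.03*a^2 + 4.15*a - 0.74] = -5.91*a^2 + 8.06*a + 4.15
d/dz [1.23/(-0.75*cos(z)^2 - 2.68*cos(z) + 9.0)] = -(1.845*cos(z) + 3.2964)*sin(z)/(0.75*cos(z)^2 + 2.68*cos(z) - 9.0)^2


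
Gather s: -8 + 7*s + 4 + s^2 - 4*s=s^2 + 3*s - 4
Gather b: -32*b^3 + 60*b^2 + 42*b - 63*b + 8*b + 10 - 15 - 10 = -32*b^3 + 60*b^2 - 13*b - 15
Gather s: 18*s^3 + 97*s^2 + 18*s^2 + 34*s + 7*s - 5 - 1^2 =18*s^3 + 115*s^2 + 41*s - 6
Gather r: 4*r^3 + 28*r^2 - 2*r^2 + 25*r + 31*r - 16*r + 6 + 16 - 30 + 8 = 4*r^3 + 26*r^2 + 40*r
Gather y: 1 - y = 1 - y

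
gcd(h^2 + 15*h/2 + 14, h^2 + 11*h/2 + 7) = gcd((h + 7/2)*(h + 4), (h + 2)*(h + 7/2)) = h + 7/2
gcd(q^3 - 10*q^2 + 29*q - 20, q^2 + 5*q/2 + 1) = 1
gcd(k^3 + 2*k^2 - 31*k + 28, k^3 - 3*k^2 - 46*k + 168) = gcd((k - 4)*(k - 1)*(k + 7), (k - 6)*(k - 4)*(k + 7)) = k^2 + 3*k - 28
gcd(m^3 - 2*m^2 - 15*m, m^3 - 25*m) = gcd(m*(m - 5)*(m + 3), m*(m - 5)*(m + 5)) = m^2 - 5*m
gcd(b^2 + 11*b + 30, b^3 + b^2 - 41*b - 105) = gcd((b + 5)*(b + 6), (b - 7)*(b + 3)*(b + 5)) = b + 5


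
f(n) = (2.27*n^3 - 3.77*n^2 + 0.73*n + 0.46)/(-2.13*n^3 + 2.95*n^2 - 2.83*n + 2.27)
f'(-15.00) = -0.00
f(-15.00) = -1.08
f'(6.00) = -0.02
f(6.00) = -0.98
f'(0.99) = -11.95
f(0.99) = -1.06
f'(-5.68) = 0.01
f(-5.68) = -1.07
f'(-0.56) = 0.91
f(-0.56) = -0.30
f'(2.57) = -0.20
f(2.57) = -0.74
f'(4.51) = -0.05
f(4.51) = -0.93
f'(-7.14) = 0.00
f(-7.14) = -1.08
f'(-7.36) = 0.00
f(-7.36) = -1.08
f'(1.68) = -0.62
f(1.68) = -0.42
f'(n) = (6.39*n^2 - 5.9*n + 2.83)*(2.27*n^3 - 3.77*n^2 + 0.73*n + 0.46)/(-2.13*n^3 + 2.95*n^2 - 2.83*n + 2.27)^2 + (6.81*n^2 - 7.54*n + 0.73)/(-2.13*n^3 + 2.95*n^2 - 2.83*n + 2.27) = (-1.3336*n^4 - 9.7384*n^3 + 26.9137*n^2 - 19.8298*n + 2.9589)/(4.5369*n^6 - 12.567*n^5 + 20.7583*n^4 - 26.3672*n^3 + 21.4019*n^2 - 12.8482*n + 5.1529)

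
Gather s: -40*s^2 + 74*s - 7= -40*s^2 + 74*s - 7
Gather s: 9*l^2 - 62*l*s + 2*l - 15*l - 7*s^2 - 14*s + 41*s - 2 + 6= 9*l^2 - 13*l - 7*s^2 + s*(27 - 62*l) + 4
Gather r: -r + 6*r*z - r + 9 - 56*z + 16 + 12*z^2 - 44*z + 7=r*(6*z - 2) + 12*z^2 - 100*z + 32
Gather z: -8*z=-8*z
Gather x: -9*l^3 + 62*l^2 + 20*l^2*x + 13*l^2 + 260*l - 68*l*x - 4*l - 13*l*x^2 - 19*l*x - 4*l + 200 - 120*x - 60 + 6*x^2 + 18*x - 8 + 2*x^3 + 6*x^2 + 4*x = -9*l^3 + 75*l^2 + 252*l + 2*x^3 + x^2*(12 - 13*l) + x*(20*l^2 - 87*l - 98) + 132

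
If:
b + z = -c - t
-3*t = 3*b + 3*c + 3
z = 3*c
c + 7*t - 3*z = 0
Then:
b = -12/7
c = 1/3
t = 8/21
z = 1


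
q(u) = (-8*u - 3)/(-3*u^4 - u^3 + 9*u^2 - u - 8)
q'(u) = (-8*u - 3)*(12*u^3 + 3*u^2 - 18*u + 1)/(-3*u^4 - u^3 + 9*u^2 - u - 8)^2 - 8/(-3*u^4 - u^3 + 9*u^2 - u - 8) = (24*u^4 + 8*u^3 - 72*u^2 + 8*u - (8*u + 3)*(12*u^3 + 3*u^2 - 18*u + 1) + 64)/(3*u^4 + u^3 - 9*u^2 + u + 8)^2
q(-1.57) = 6.84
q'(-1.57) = -53.67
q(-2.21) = -0.65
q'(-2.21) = -1.78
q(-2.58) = -0.29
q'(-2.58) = -0.52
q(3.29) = 0.10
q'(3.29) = -0.10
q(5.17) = 0.02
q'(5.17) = -0.01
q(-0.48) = -0.15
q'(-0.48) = 1.71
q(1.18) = 3.03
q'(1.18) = -0.75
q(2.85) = 0.16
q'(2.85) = -0.21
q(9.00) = 0.00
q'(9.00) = 0.00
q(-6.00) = -0.01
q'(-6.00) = -0.00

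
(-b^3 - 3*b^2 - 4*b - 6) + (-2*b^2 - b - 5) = -b^3 - 5*b^2 - 5*b - 11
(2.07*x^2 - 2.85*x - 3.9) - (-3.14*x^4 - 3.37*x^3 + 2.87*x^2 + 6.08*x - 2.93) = 3.14*x^4 + 3.37*x^3 - 0.8*x^2 - 8.93*x - 0.97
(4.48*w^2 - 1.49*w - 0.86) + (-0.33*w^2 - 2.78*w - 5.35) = 4.15*w^2 - 4.27*w - 6.21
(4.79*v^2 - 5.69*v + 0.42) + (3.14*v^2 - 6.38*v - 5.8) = 7.93*v^2 - 12.07*v - 5.38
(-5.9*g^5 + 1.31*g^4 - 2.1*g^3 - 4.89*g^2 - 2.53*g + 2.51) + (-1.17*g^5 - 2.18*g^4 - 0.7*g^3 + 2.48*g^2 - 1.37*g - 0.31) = -7.07*g^5 - 0.87*g^4 - 2.8*g^3 - 2.41*g^2 - 3.9*g + 2.2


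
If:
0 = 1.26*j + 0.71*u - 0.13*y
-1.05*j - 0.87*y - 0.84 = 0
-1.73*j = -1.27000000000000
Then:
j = 0.73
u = -1.64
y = -1.85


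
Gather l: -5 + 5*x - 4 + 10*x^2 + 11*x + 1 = 10*x^2 + 16*x - 8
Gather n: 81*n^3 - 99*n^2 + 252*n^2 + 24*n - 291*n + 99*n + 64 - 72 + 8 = 81*n^3 + 153*n^2 - 168*n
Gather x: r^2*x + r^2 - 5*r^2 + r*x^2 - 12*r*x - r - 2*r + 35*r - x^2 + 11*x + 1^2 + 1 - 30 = -4*r^2 + 32*r + x^2*(r - 1) + x*(r^2 - 12*r + 11) - 28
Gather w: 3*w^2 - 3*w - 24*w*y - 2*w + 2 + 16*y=3*w^2 + w*(-24*y - 5) + 16*y + 2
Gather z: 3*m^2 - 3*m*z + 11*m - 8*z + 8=3*m^2 + 11*m + z*(-3*m - 8) + 8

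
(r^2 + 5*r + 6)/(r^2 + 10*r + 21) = (r + 2)/(r + 7)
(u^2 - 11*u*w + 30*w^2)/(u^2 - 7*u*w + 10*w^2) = (u - 6*w)/(u - 2*w)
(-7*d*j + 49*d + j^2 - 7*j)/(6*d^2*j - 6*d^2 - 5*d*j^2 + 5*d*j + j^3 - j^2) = (-7*d*j + 49*d + j^2 - 7*j)/(6*d^2*j - 6*d^2 - 5*d*j^2 + 5*d*j + j^3 - j^2)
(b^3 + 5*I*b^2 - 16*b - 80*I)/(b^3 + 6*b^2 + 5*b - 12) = (b^2 + b*(-4 + 5*I) - 20*I)/(b^2 + 2*b - 3)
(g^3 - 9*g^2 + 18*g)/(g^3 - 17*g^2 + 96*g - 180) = g*(g - 3)/(g^2 - 11*g + 30)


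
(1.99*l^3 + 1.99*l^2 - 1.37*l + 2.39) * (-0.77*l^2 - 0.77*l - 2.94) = -1.5323*l^5 - 3.0646*l^4 - 6.328*l^3 - 6.636*l^2 + 2.1875*l - 7.0266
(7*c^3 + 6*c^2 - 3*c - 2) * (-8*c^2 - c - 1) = -56*c^5 - 55*c^4 + 11*c^3 + 13*c^2 + 5*c + 2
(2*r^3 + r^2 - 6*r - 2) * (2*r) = 4*r^4 + 2*r^3 - 12*r^2 - 4*r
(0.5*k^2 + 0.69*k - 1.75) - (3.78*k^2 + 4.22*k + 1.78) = -3.28*k^2 - 3.53*k - 3.53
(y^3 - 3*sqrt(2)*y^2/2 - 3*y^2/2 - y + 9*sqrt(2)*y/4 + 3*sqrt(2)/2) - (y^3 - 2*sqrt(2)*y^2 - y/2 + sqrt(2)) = -3*y^2/2 + sqrt(2)*y^2/2 - y/2 + 9*sqrt(2)*y/4 + sqrt(2)/2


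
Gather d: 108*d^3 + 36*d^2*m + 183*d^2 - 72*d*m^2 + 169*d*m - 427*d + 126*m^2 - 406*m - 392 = 108*d^3 + d^2*(36*m + 183) + d*(-72*m^2 + 169*m - 427) + 126*m^2 - 406*m - 392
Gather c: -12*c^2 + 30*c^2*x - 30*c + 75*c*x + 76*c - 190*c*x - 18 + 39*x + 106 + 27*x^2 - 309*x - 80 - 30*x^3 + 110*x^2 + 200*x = c^2*(30*x - 12) + c*(46 - 115*x) - 30*x^3 + 137*x^2 - 70*x + 8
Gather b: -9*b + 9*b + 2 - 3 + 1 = 0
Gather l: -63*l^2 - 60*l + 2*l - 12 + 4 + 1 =-63*l^2 - 58*l - 7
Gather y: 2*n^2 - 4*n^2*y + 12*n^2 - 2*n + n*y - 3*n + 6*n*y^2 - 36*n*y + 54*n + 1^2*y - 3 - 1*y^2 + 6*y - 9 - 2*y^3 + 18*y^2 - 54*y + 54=14*n^2 + 49*n - 2*y^3 + y^2*(6*n + 17) + y*(-4*n^2 - 35*n - 47) + 42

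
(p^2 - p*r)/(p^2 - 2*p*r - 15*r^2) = p*(-p + r)/(-p^2 + 2*p*r + 15*r^2)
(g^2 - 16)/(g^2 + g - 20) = (g + 4)/(g + 5)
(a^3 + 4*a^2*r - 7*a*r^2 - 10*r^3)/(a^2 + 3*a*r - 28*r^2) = (a^3 + 4*a^2*r - 7*a*r^2 - 10*r^3)/(a^2 + 3*a*r - 28*r^2)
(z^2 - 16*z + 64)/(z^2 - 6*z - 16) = (z - 8)/(z + 2)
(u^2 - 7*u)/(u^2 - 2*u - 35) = u/(u + 5)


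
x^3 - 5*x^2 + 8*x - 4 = (x - 2)^2*(x - 1)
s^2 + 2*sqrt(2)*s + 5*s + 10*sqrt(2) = (s + 5)*(s + 2*sqrt(2))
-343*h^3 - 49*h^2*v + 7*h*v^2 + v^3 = (-7*h + v)*(7*h + v)^2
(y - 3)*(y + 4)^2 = y^3 + 5*y^2 - 8*y - 48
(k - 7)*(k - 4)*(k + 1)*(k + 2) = k^4 - 8*k^3 - 3*k^2 + 62*k + 56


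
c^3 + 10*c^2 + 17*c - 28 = (c - 1)*(c + 4)*(c + 7)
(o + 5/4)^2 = o^2 + 5*o/2 + 25/16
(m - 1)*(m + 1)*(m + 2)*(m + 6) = m^4 + 8*m^3 + 11*m^2 - 8*m - 12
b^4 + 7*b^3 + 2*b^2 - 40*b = b*(b - 2)*(b + 4)*(b + 5)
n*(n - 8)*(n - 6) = n^3 - 14*n^2 + 48*n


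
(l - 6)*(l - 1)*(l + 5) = l^3 - 2*l^2 - 29*l + 30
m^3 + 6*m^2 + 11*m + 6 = (m + 1)*(m + 2)*(m + 3)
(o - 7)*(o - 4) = o^2 - 11*o + 28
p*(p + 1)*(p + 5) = p^3 + 6*p^2 + 5*p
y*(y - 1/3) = y^2 - y/3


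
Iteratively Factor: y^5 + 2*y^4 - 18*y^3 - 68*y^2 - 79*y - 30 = (y + 1)*(y^4 + y^3 - 19*y^2 - 49*y - 30) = (y - 5)*(y + 1)*(y^3 + 6*y^2 + 11*y + 6) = (y - 5)*(y + 1)*(y + 3)*(y^2 + 3*y + 2) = (y - 5)*(y + 1)*(y + 2)*(y + 3)*(y + 1)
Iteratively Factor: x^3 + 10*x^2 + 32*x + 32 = (x + 2)*(x^2 + 8*x + 16) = (x + 2)*(x + 4)*(x + 4)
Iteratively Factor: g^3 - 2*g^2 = (g)*(g^2 - 2*g) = g^2*(g - 2)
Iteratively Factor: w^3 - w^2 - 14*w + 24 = (w + 4)*(w^2 - 5*w + 6) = (w - 3)*(w + 4)*(w - 2)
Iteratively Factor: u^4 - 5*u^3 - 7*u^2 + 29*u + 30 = (u + 2)*(u^3 - 7*u^2 + 7*u + 15) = (u - 5)*(u + 2)*(u^2 - 2*u - 3) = (u - 5)*(u - 3)*(u + 2)*(u + 1)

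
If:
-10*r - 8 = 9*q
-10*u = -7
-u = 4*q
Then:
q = -7/40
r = -257/400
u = 7/10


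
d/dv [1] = 0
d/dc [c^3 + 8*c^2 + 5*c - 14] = 3*c^2 + 16*c + 5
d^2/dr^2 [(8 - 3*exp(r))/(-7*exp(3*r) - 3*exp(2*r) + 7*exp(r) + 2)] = (588*exp(6*r) - 3339*exp(5*r) - 1233*exp(4*r) + 1105*exp(3*r) - 396*exp(2*r) - 626*exp(r) + 124)*exp(r)/(343*exp(9*r) + 441*exp(8*r) - 840*exp(7*r) - 1149*exp(6*r) + 588*exp(5*r) + 975*exp(4*r) - 7*exp(3*r) - 258*exp(2*r) - 84*exp(r) - 8)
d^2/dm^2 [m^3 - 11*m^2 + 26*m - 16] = 6*m - 22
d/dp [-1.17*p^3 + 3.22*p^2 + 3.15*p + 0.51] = -3.51*p^2 + 6.44*p + 3.15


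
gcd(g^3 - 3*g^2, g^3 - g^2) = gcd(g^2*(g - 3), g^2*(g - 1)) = g^2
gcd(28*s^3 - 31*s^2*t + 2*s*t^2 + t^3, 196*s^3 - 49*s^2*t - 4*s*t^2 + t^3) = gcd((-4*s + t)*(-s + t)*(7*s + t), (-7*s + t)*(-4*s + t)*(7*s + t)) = 28*s^2 - 3*s*t - t^2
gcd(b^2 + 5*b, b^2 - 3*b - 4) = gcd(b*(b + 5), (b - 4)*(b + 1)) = 1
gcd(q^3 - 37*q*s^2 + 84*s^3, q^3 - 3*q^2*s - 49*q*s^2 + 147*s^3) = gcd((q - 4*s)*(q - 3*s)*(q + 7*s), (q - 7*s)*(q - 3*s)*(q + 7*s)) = q^2 + 4*q*s - 21*s^2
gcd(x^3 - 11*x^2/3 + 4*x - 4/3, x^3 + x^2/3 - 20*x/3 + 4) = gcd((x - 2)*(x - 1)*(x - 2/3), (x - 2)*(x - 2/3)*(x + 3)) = x^2 - 8*x/3 + 4/3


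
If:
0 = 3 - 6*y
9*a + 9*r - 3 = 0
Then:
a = 1/3 - r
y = 1/2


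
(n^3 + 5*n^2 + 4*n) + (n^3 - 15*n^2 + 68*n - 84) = 2*n^3 - 10*n^2 + 72*n - 84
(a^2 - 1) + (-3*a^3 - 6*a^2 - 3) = -3*a^3 - 5*a^2 - 4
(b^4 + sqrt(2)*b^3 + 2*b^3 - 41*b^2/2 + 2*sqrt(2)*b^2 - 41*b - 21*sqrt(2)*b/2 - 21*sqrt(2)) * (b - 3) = b^5 - b^4 + sqrt(2)*b^4 - 53*b^3/2 - sqrt(2)*b^3 - 33*sqrt(2)*b^2/2 + 41*b^2/2 + 21*sqrt(2)*b/2 + 123*b + 63*sqrt(2)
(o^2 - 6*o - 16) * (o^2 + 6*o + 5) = o^4 - 47*o^2 - 126*o - 80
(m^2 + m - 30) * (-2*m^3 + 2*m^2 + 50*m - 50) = -2*m^5 + 112*m^3 - 60*m^2 - 1550*m + 1500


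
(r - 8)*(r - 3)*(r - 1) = r^3 - 12*r^2 + 35*r - 24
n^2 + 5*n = n*(n + 5)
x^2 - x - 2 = (x - 2)*(x + 1)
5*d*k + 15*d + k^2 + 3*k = (5*d + k)*(k + 3)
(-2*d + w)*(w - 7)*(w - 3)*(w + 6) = -2*d*w^3 + 8*d*w^2 + 78*d*w - 252*d + w^4 - 4*w^3 - 39*w^2 + 126*w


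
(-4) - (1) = -5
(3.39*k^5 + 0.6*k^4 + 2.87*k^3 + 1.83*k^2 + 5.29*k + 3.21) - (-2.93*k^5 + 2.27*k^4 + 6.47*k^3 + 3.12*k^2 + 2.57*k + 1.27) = 6.32*k^5 - 1.67*k^4 - 3.6*k^3 - 1.29*k^2 + 2.72*k + 1.94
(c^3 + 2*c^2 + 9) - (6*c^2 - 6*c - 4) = c^3 - 4*c^2 + 6*c + 13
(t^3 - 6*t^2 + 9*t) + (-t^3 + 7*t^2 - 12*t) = t^2 - 3*t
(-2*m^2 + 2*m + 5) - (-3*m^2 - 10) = m^2 + 2*m + 15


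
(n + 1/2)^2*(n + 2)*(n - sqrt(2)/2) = n^4 - sqrt(2)*n^3/2 + 3*n^3 - 3*sqrt(2)*n^2/2 + 9*n^2/4 - 9*sqrt(2)*n/8 + n/2 - sqrt(2)/4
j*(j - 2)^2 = j^3 - 4*j^2 + 4*j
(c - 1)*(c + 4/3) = c^2 + c/3 - 4/3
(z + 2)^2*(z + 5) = z^3 + 9*z^2 + 24*z + 20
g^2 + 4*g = g*(g + 4)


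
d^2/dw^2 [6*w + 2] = 0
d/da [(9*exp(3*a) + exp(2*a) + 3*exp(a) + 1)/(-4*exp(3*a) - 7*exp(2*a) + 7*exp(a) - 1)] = (-59*exp(4*a) + 150*exp(3*a) + 13*exp(2*a) + 12*exp(a) - 10)*exp(a)/(16*exp(6*a) + 56*exp(5*a) - 7*exp(4*a) - 90*exp(3*a) + 63*exp(2*a) - 14*exp(a) + 1)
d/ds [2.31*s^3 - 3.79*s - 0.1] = 6.93*s^2 - 3.79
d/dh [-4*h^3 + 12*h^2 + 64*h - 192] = -12*h^2 + 24*h + 64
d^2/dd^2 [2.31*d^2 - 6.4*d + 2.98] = 4.62000000000000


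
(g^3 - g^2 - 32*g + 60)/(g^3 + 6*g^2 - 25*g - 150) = (g - 2)/(g + 5)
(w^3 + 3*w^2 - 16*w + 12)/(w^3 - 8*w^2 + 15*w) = (w^3 + 3*w^2 - 16*w + 12)/(w*(w^2 - 8*w + 15))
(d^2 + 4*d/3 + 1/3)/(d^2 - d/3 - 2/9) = 3*(d + 1)/(3*d - 2)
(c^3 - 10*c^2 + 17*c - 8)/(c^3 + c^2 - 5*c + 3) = (c - 8)/(c + 3)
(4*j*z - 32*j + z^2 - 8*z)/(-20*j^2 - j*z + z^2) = (z - 8)/(-5*j + z)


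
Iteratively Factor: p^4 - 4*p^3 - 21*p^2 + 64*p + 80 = (p - 4)*(p^3 - 21*p - 20) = (p - 5)*(p - 4)*(p^2 + 5*p + 4) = (p - 5)*(p - 4)*(p + 1)*(p + 4)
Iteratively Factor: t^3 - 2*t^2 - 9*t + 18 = (t - 2)*(t^2 - 9) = (t - 2)*(t + 3)*(t - 3)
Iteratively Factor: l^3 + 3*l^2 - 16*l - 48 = (l + 4)*(l^2 - l - 12) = (l + 3)*(l + 4)*(l - 4)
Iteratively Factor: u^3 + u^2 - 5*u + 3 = (u - 1)*(u^2 + 2*u - 3) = (u - 1)^2*(u + 3)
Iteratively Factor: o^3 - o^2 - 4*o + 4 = (o - 2)*(o^2 + o - 2) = (o - 2)*(o + 2)*(o - 1)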